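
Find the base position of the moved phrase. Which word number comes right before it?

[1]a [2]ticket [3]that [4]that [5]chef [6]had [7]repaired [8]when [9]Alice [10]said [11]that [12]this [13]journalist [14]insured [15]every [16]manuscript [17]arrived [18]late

7

The displaced element is "a ticket" (word 2).
It functions as the direct object of "repaired", so the gap sits immediately after word 7 ("repaired").
Base order: That chef had repaired a ticket when Alice said that this journalist insured every manuscript.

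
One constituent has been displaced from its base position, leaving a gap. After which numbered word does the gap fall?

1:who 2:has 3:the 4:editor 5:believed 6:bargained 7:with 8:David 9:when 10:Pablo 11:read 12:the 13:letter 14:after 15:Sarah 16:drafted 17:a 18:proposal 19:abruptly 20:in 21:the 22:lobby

The displaced element is "who" (word 1).
It is linked across 1 clause boundary (Ø).
It functions as the subject of "bargained", so the gap sits immediately after word 5 ("believed").
Base order: The editor has believed who bargained with David when Pablo read the letter after Sarah drafted a proposal abruptly in the lobby.

5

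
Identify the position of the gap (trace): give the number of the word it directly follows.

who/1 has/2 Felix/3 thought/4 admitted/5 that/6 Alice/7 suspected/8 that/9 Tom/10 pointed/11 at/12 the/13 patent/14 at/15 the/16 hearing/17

4

The displaced element is "who" (word 1).
It is linked across 1 clause boundary (Ø).
It functions as the subject of "admitted", so the gap sits immediately after word 4 ("thought").
Base order: Felix has thought that who admitted that Alice suspected that Tom pointed at the patent at the hearing.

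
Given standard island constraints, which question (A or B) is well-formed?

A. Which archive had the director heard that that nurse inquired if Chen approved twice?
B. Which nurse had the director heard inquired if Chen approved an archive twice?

B

In A, the wh-phrase is extracted from inside a wh-island (introduced by "if"), which blocks movement.
In B, the extraction path crosses only that-complement boundaries, which are transparent.
So B is grammatical.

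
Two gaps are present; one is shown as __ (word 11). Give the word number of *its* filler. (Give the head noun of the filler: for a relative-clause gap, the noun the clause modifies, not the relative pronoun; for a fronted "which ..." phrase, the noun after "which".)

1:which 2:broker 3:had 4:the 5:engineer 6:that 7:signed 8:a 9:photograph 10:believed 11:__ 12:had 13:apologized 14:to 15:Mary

The marked gap is the subject of "apologized".
Its filler is the fronted wh-phrase "which broker", at word 2.
(The other dependency links word 5 to a gap after word 6.)

2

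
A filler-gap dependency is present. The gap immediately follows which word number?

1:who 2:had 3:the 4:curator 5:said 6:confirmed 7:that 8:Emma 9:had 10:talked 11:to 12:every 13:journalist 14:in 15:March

The displaced element is "who" (word 1).
It is linked across 1 clause boundary (Ø).
It functions as the subject of "confirmed", so the gap sits immediately after word 5 ("said").
Base order: The curator had said who confirmed that Emma had talked to every journalist in March.

5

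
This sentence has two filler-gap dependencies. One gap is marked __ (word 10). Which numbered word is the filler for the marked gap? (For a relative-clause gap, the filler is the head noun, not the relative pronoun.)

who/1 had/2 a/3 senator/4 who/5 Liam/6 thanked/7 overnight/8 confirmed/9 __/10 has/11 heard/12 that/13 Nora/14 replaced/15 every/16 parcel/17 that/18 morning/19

The marked gap is the subject of "heard".
Its filler is the fronted wh-phrase "who", at word 1.
(The other dependency links word 4 to a gap after word 7.)

1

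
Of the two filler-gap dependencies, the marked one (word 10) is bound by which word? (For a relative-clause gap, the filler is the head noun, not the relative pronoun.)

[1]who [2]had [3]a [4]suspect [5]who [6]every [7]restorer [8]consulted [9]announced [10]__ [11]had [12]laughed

1

The marked gap is the subject of "laughed".
Its filler is the fronted wh-phrase "who", at word 1.
(The other dependency links word 4 to a gap after word 8.)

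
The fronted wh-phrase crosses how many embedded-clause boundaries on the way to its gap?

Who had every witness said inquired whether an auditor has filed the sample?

"who" is extracted from the subject of "inquired".
Boundaries crossed, outermost first: [Ø] — 1 in total.

1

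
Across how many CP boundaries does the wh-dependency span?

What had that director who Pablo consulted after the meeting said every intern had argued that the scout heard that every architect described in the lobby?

3

"what" is extracted from the object of "described".
Boundaries crossed, outermost first: [Ø], [that], [that] — 3 in total.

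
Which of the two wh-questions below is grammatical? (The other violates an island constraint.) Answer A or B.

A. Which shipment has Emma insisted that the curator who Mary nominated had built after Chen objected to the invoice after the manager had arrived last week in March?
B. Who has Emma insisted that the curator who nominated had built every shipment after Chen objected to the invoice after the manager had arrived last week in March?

A

In B, the wh-phrase is extracted from inside a complex-NP island (relative clause) (introduced by "who"), which blocks movement.
In A, the extraction path crosses only that-complement boundaries, which are transparent.
So A is grammatical.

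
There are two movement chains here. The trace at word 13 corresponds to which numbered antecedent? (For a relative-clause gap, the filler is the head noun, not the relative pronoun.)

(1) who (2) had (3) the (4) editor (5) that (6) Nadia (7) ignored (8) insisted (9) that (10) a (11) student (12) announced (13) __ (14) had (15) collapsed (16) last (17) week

The marked gap is the subject of "collapsed".
Its filler is the fronted wh-phrase "who", at word 1.
(The other dependency links word 4 to a gap after word 7.)

1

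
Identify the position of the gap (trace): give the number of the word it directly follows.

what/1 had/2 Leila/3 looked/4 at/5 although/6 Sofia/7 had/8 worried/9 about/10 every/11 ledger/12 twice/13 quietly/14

The displaced element is "what" (word 1).
It functions as the object of the preposition "at" of "looked", so the gap sits immediately after word 5 ("at").
Base order: Leila had looked at what although Sofia had worried about every ledger twice quietly.

5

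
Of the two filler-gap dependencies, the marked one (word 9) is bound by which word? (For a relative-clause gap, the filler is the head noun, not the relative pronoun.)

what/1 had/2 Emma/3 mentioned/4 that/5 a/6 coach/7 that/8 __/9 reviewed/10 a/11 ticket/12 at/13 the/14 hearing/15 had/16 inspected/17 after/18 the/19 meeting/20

The marked gap is inside the relative clause, the subject of "reviewed".
Its filler is the head noun "coach" (via "that"), at word 7.
(The other dependency links word 1 to a gap after word 17.)

7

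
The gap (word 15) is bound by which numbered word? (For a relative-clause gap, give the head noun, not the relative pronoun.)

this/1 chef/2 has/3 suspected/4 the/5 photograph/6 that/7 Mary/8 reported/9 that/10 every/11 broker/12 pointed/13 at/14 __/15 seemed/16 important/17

The gap at 15 is the prepositional object of "pointed", inside a relative clause.
The relative pronoun is "that" (word 7); it is bound by the head noun immediately before it.
Its filler is the head noun "photograph", at word 6.

6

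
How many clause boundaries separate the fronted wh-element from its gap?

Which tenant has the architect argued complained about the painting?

"which tenant" is extracted from the subject of "complained".
Boundaries crossed, outermost first: [Ø] — 1 in total.

1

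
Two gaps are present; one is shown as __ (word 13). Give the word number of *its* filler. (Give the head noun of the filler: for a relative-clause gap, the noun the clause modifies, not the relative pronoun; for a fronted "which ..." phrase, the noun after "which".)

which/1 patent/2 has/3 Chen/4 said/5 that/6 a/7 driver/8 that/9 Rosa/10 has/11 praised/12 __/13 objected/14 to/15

8

The marked gap is inside the relative clause, the direct object of "praised".
Its filler is the head noun "driver" (via "that"), at word 8.
(The other dependency links word 2 to a gap after word 15.)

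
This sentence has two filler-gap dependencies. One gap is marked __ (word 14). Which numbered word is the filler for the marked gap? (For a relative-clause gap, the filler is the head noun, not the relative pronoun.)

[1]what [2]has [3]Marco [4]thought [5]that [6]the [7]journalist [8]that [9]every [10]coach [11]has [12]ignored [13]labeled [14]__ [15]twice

The marked gap is the direct object of "labeled".
Its filler is the fronted wh-phrase "what", at word 1.
(The other dependency links word 7 to a gap after word 12.)

1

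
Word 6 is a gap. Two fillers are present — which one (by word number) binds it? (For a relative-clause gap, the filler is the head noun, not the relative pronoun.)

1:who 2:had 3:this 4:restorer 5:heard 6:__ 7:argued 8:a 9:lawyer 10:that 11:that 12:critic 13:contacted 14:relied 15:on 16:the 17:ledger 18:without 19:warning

1

The marked gap is the subject of "argued".
Its filler is the fronted wh-phrase "who", at word 1.
(The other dependency links word 9 to a gap after word 13.)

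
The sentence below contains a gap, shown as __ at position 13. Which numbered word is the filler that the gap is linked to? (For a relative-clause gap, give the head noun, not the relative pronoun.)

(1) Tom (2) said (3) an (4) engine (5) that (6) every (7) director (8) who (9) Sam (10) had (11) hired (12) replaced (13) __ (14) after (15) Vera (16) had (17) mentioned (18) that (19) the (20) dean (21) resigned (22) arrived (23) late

4

The gap at 13 is the object of "replaced", inside a relative clause.
The relative pronoun is "that" (word 5); it is bound by the head noun immediately before it.
Its filler is the head noun "engine", at word 4.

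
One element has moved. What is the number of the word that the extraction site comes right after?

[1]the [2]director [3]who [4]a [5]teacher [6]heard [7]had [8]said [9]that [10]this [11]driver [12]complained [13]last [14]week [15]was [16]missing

The displaced element is "the director" (word 2).
It is linked across 1 clause boundary (Ø).
It functions as the subject of "said", so the gap sits immediately after word 6 ("heard").
Base order: A teacher heard the director had said that this driver complained last week.

6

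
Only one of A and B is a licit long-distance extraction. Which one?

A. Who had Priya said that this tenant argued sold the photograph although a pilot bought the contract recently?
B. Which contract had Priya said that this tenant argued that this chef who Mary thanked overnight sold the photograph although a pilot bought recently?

A

In B, the wh-phrase is extracted from inside an adjunct island (introduced by "although"), which blocks movement.
In A, the extraction path crosses only that-complement boundaries, which are transparent.
So A is grammatical.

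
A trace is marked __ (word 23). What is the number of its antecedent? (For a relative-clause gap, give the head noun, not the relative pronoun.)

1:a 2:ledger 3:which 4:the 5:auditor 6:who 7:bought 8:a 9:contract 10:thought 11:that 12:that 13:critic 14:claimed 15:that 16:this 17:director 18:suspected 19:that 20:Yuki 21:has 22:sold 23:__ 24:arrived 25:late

The gap at 23 is the object of "sold", inside a relative clause.
The relative pronoun is "which" (word 3); it is bound by the head noun immediately before it.
Its filler is the head noun "ledger", at word 2.

2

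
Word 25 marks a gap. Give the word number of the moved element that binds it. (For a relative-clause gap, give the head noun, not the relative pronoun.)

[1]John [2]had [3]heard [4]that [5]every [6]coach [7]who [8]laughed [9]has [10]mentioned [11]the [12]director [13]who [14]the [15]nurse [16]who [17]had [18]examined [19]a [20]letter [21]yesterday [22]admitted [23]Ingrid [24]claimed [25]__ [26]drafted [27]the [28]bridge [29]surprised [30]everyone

The gap at 25 is the subject of "drafted", inside a relative clause.
The relative pronoun is "who" (word 13); it is bound by the head noun immediately before it.
Its filler is the head noun "director", at word 12.

12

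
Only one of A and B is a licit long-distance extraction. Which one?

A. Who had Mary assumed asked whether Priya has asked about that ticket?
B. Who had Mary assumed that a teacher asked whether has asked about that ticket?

In B, the wh-phrase is extracted from inside a wh-island (introduced by "whether"), which blocks movement.
In A, the extraction path crosses only that-complement boundaries, which are transparent.
So A is grammatical.

A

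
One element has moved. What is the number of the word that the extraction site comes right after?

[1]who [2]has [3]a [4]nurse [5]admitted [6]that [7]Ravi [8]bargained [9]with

The displaced element is "who" (word 1).
It is linked across 1 clause boundary (that).
It functions as the object of the preposition "with" of "bargained", so the gap sits immediately after word 9 ("with").
Base order: A nurse has admitted that Ravi bargained with who.

9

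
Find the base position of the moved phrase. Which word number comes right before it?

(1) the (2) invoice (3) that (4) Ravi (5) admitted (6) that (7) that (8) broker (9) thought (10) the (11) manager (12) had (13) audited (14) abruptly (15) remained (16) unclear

The displaced element is "the invoice" (word 2).
It is linked across 2 clause boundaries (that → Ø).
It functions as the direct object of "audited", so the gap sits immediately after word 13 ("audited").
Base order: Ravi admitted that that broker thought the manager had audited the invoice abruptly.

13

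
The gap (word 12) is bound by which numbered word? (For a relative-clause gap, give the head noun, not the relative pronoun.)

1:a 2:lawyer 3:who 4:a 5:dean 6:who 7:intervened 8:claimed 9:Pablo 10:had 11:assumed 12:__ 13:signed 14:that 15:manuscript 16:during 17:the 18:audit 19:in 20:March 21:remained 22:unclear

The gap at 12 is the subject of "signed", inside a relative clause.
The relative pronoun is "who" (word 3); it is bound by the head noun immediately before it.
Its filler is the head noun "lawyer", at word 2.

2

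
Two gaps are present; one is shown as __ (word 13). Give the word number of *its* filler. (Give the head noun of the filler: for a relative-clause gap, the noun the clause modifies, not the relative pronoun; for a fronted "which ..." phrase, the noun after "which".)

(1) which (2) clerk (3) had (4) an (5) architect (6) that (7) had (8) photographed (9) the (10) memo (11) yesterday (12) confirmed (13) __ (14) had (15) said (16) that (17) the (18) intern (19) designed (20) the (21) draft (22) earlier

The marked gap is the subject of "said".
Its filler is the fronted wh-phrase "which clerk", at word 2.
(The other dependency links word 5 to a gap after word 6.)

2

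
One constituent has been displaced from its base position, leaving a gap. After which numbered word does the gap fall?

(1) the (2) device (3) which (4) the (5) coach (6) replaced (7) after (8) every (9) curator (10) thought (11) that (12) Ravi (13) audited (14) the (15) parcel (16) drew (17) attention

6

The displaced element is "the device" (word 2).
It functions as the direct object of "replaced", so the gap sits immediately after word 6 ("replaced").
Base order: The coach replaced the device after every curator thought that Ravi audited the parcel.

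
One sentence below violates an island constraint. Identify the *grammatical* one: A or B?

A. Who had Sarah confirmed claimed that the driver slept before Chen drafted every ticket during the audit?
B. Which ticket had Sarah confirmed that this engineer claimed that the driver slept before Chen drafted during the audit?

A

In B, the wh-phrase is extracted from inside an adjunct island (introduced by "before"), which blocks movement.
In A, the extraction path crosses only that-complement boundaries, which are transparent.
So A is grammatical.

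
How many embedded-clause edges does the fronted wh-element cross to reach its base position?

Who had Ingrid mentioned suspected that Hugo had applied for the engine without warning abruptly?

1

"who" is extracted from the subject of "suspected".
Boundaries crossed, outermost first: [Ø] — 1 in total.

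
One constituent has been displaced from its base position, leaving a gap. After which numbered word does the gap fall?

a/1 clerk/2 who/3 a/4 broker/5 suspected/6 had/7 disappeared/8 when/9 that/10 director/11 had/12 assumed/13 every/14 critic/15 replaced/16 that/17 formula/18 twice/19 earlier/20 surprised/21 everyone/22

The displaced element is "a clerk" (word 2).
It is linked across 1 clause boundary (Ø).
It functions as the subject of "disappeared", so the gap sits immediately after word 6 ("suspected").
Base order: A broker suspected that a clerk had disappeared when that director had assumed every critic replaced that formula twice earlier.

6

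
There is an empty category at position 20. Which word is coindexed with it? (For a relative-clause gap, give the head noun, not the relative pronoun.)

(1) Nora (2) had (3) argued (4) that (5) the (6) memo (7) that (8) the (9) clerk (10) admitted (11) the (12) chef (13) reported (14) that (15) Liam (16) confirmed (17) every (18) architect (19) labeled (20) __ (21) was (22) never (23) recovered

The gap at 20 is the object of "labeled", inside a relative clause.
The relative pronoun is "that" (word 7); it is bound by the head noun immediately before it.
Its filler is the head noun "memo", at word 6.

6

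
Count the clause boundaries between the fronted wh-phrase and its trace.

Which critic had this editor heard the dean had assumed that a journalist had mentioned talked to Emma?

3

"which critic" is extracted from the subject of "talked".
Boundaries crossed, outermost first: [Ø], [that], [Ø] — 3 in total.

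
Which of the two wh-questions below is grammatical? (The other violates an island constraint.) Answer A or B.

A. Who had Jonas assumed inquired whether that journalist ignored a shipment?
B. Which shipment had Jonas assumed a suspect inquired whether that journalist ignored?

In B, the wh-phrase is extracted from inside a wh-island (introduced by "whether"), which blocks movement.
In A, the extraction path crosses only that-complement boundaries, which are transparent.
So A is grammatical.

A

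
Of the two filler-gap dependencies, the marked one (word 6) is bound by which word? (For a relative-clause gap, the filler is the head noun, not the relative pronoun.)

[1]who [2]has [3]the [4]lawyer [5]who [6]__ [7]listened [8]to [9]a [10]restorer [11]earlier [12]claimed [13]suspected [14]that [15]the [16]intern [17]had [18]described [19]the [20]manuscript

4

The marked gap is inside the relative clause, the subject of "listened".
Its filler is the head noun "lawyer" (via "who"), at word 4.
(The other dependency links word 1 to a gap after word 12.)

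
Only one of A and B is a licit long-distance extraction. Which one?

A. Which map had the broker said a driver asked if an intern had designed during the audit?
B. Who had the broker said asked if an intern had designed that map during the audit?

B

In A, the wh-phrase is extracted from inside a wh-island (introduced by "if"), which blocks movement.
In B, the extraction path crosses only that-complement boundaries, which are transparent.
So B is grammatical.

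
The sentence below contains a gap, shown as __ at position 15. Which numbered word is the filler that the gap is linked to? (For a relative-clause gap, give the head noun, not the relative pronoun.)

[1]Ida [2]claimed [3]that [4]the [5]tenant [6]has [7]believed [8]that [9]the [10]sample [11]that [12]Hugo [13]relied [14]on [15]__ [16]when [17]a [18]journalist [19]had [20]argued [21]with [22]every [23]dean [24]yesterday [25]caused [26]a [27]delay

The gap at 15 is the prepositional object of "relied", inside a relative clause.
The relative pronoun is "that" (word 11); it is bound by the head noun immediately before it.
Its filler is the head noun "sample", at word 10.

10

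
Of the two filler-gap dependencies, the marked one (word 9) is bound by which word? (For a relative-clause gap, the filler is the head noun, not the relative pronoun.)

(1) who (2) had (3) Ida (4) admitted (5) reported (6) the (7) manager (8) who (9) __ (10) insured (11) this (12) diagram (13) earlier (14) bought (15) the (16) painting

The marked gap is inside the relative clause, the subject of "insured".
Its filler is the head noun "manager" (via "who"), at word 7.
(The other dependency links word 1 to a gap after word 4.)

7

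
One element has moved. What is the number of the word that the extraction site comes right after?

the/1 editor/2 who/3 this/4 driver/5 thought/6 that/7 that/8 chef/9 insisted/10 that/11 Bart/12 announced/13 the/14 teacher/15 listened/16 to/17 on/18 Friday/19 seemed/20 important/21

The displaced element is "the editor" (word 2).
It is linked across 3 clause boundaries (that → that → Ø).
It functions as the object of the preposition "to" of "listened", so the gap sits immediately after word 17 ("to").
Base order: This driver thought that that chef insisted that Bart announced the teacher listened to the editor on Friday.

17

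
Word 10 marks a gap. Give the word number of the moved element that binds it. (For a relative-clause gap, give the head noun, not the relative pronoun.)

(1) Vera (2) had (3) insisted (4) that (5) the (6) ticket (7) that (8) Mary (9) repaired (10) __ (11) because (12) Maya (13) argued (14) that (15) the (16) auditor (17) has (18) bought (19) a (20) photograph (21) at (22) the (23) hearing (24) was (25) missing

The gap at 10 is the object of "repaired", inside a relative clause.
The relative pronoun is "that" (word 7); it is bound by the head noun immediately before it.
Its filler is the head noun "ticket", at word 6.

6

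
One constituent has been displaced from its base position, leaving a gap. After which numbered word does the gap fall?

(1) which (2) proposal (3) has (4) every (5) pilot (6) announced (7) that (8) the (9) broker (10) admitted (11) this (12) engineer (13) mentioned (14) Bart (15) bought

15

The displaced element is "which proposal" (word 2).
It is linked across 3 clause boundaries (that → Ø → Ø).
It functions as the direct object of "bought", so the gap sits immediately after word 15 ("bought").
Base order: Every pilot has announced that the broker admitted this engineer mentioned Bart bought which proposal.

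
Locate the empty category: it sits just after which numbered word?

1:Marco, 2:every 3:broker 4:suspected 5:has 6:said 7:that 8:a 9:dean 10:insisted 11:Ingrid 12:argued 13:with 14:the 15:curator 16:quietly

4

The displaced element is "Marco" (word 1).
It is linked across 1 clause boundary (Ø).
It functions as the subject of "said", so the gap sits immediately after word 4 ("suspected").
Base order: Every broker suspected that Marco has said that a dean insisted Ingrid argued with the curator quietly.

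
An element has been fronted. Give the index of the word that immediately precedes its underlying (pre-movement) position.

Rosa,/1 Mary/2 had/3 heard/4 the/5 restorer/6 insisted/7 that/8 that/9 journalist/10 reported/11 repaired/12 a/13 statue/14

The displaced element is "Rosa" (word 1).
It is linked across 3 clause boundaries (Ø → that → Ø).
It functions as the subject of "repaired", so the gap sits immediately after word 11 ("reported").
Base order: Mary had heard the restorer insisted that that journalist reported that Rosa repaired a statue.

11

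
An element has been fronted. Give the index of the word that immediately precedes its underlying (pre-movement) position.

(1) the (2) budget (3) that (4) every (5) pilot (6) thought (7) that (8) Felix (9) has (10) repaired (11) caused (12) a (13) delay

10

The displaced element is "the budget" (word 2).
It is linked across 1 clause boundary (that).
It functions as the direct object of "repaired", so the gap sits immediately after word 10 ("repaired").
Base order: Every pilot thought that Felix has repaired the budget.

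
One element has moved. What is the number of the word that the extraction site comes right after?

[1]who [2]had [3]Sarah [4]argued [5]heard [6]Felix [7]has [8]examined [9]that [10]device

4

The displaced element is "who" (word 1).
It is linked across 1 clause boundary (Ø).
It functions as the subject of "heard", so the gap sits immediately after word 4 ("argued").
Base order: Sarah had argued who heard Felix has examined that device.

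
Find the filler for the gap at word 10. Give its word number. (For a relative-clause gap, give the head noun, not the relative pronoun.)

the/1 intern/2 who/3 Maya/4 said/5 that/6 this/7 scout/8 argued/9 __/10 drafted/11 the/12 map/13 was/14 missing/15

The gap at 10 is the subject of "drafted", inside a relative clause.
The relative pronoun is "who" (word 3); it is bound by the head noun immediately before it.
Its filler is the head noun "intern", at word 2.

2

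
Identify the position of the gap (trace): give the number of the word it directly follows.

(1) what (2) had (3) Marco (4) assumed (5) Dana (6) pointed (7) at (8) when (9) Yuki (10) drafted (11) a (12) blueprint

The displaced element is "what" (word 1).
It is linked across 1 clause boundary (Ø).
It functions as the object of the preposition "at" of "pointed", so the gap sits immediately after word 7 ("at").
Base order: Marco had assumed Dana pointed at what when Yuki drafted a blueprint.

7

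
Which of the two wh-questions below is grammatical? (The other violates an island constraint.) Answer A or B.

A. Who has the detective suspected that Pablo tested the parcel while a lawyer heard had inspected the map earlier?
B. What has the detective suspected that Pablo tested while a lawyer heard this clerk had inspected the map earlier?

B

In A, the wh-phrase is extracted from inside an adjunct island (introduced by "while"), which blocks movement.
In B, the extraction path crosses only that-complement boundaries, which are transparent.
So B is grammatical.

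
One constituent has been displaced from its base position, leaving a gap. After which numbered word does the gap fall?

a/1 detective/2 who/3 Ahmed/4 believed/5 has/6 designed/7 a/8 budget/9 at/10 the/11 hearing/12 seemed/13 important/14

The displaced element is "a detective" (word 2).
It is linked across 1 clause boundary (Ø).
It functions as the subject of "designed", so the gap sits immediately after word 5 ("believed").
Base order: Ahmed believed that a detective has designed a budget at the hearing.

5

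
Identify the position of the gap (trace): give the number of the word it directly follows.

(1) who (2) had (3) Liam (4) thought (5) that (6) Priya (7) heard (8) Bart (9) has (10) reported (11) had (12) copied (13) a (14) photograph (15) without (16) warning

10

The displaced element is "who" (word 1).
It is linked across 3 clause boundaries (that → Ø → Ø).
It functions as the subject of "copied", so the gap sits immediately after word 10 ("reported").
Base order: Liam had thought that Priya heard Bart has reported who had copied a photograph without warning.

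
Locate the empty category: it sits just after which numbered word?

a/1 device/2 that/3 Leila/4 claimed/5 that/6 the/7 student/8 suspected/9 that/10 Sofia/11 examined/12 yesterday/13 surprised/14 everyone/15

The displaced element is "a device" (word 2).
It is linked across 2 clause boundaries (that → that).
It functions as the direct object of "examined", so the gap sits immediately after word 12 ("examined").
Base order: Leila claimed that the student suspected that Sofia examined a device yesterday.

12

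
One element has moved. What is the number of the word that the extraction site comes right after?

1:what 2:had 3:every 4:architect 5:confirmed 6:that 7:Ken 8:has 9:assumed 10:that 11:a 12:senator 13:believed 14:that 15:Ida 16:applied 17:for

The displaced element is "what" (word 1).
It is linked across 3 clause boundaries (that → that → that).
It functions as the object of the preposition "for" of "applied", so the gap sits immediately after word 17 ("for").
Base order: Every architect had confirmed that Ken has assumed that a senator believed that Ida applied for what.

17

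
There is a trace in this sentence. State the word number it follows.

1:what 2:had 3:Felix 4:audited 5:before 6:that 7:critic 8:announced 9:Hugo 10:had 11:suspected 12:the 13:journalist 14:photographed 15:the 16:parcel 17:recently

4

The displaced element is "what" (word 1).
It functions as the direct object of "audited", so the gap sits immediately after word 4 ("audited").
Base order: Felix had audited what before that critic announced Hugo had suspected the journalist photographed the parcel recently.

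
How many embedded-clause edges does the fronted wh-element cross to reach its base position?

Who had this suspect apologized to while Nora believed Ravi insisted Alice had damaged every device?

"who" originates inside the matrix clause — no clause boundary is crossed.

0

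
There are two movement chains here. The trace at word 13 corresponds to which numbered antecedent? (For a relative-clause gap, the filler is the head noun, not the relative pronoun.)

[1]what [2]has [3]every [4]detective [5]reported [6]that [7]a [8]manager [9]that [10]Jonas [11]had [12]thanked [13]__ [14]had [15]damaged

The marked gap is inside the relative clause, the direct object of "thanked".
Its filler is the head noun "manager" (via "that"), at word 8.
(The other dependency links word 1 to a gap after word 15.)

8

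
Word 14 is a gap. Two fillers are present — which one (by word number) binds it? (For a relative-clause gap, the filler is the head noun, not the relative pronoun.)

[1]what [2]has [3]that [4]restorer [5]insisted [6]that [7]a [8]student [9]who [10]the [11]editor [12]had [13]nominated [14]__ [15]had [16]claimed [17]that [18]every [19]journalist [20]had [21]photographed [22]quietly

The marked gap is inside the relative clause, the direct object of "nominated".
Its filler is the head noun "student" (via "who"), at word 8.
(The other dependency links word 1 to a gap after word 21.)

8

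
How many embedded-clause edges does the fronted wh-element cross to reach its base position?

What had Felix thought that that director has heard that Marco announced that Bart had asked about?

3

"what" is extracted from the PP object of "asked".
Boundaries crossed, outermost first: [that], [that], [that] — 3 in total.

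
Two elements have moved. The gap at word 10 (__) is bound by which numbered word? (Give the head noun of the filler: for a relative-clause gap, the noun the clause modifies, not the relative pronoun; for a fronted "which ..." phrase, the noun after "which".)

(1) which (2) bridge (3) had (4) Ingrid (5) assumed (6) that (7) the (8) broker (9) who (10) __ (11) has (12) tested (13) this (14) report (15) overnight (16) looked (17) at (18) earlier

The marked gap is inside the relative clause, the subject of "tested".
Its filler is the head noun "broker" (via "who"), at word 8.
(The other dependency links word 2 to a gap after word 17.)

8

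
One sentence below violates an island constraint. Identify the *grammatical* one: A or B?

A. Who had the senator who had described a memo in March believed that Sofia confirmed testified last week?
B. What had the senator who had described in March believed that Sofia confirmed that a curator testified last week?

A

In B, the wh-phrase is extracted from inside a complex-NP island (relative clause) (introduced by "who"), which blocks movement.
In A, the extraction path crosses only that-complement boundaries, which are transparent.
So A is grammatical.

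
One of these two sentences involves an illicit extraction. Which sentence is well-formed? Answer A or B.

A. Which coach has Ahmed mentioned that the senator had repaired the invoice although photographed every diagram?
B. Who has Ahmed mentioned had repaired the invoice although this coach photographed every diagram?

B

In A, the wh-phrase is extracted from inside an adjunct island (introduced by "although"), which blocks movement.
In B, the extraction path crosses only that-complement boundaries, which are transparent.
So B is grammatical.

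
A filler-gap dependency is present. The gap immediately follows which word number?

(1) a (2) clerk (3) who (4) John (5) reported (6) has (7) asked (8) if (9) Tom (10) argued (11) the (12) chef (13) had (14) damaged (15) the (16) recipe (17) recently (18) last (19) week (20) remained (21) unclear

5

The displaced element is "a clerk" (word 2).
It is linked across 1 clause boundary (Ø).
It functions as the subject of "asked", so the gap sits immediately after word 5 ("reported").
Base order: John reported that a clerk has asked if Tom argued the chef had damaged the recipe recently last week.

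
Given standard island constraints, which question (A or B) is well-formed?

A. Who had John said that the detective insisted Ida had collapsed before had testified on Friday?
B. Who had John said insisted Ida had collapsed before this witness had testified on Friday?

B

In A, the wh-phrase is extracted from inside an adjunct island (introduced by "before"), which blocks movement.
In B, the extraction path crosses only that-complement boundaries, which are transparent.
So B is grammatical.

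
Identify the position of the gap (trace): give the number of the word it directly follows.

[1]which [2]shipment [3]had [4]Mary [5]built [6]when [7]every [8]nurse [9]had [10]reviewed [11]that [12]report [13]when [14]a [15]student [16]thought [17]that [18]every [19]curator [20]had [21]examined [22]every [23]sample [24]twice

The displaced element is "which shipment" (word 2).
It functions as the direct object of "built", so the gap sits immediately after word 5 ("built").
Base order: Mary had built which shipment when every nurse had reviewed that report when a student thought that every curator had examined every sample twice.

5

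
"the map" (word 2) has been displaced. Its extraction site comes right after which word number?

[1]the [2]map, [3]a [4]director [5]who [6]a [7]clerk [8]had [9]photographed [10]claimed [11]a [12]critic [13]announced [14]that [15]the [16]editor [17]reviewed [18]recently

17

The displaced element is "the map" (word 2).
It is linked across 2 clause boundaries (Ø → that).
It functions as the direct object of "reviewed", so the gap sits immediately after word 17 ("reviewed").
Base order: A director who a clerk had photographed claimed a critic announced that the editor reviewed the map recently.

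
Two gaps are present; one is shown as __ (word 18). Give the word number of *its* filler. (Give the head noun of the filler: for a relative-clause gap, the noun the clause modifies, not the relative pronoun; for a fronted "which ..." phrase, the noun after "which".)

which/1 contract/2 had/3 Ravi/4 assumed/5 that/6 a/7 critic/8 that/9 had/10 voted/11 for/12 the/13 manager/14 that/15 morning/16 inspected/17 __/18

The marked gap is the direct object of "inspected".
Its filler is the fronted wh-phrase "which contract", at word 2.
(The other dependency links word 8 to a gap after word 9.)

2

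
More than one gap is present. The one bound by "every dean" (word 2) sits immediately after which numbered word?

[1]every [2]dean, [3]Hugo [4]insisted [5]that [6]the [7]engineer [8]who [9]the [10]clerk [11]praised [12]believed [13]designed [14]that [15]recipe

12

The displaced element is "every dean" (word 2).
It is linked across 2 clause boundaries (that → Ø).
It functions as the subject of "designed", so the gap sits immediately after word 12 ("believed").
Base order: Hugo insisted that the engineer who the clerk praised believed every dean designed that recipe.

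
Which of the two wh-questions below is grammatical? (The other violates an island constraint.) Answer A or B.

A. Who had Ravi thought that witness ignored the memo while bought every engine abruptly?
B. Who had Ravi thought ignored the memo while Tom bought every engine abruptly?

In A, the wh-phrase is extracted from inside an adjunct island (introduced by "while"), which blocks movement.
In B, the extraction path crosses only that-complement boundaries, which are transparent.
So B is grammatical.

B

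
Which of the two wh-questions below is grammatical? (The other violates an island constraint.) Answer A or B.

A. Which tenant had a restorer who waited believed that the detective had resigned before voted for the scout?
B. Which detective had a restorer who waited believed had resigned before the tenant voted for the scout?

In A, the wh-phrase is extracted from inside an adjunct island (introduced by "before"), which blocks movement.
In B, the extraction path crosses only that-complement boundaries, which are transparent.
So B is grammatical.

B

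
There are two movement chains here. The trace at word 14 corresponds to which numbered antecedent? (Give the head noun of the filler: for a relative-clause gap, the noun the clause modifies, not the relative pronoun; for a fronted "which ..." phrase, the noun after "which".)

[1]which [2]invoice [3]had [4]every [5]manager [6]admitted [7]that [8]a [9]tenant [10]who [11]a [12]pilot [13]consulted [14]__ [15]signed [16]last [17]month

The marked gap is inside the relative clause, the direct object of "consulted".
Its filler is the head noun "tenant" (via "who"), at word 9.
(The other dependency links word 2 to a gap after word 15.)

9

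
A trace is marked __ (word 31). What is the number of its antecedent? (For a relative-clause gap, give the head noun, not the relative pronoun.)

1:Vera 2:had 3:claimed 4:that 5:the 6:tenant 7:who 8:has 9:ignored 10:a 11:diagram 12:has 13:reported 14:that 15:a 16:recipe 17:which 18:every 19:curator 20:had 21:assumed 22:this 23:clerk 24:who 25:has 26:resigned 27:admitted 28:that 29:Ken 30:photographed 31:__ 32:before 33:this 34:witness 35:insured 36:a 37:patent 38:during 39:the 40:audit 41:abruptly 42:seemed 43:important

16

The gap at 31 is the object of "photographed", inside a relative clause.
The relative pronoun is "which" (word 17); it is bound by the head noun immediately before it.
Its filler is the head noun "recipe", at word 16.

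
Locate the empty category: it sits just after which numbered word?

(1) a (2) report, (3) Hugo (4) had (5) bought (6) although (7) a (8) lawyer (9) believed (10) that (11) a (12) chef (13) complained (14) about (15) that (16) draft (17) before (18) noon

5

The displaced element is "a report" (word 2).
It functions as the direct object of "bought", so the gap sits immediately after word 5 ("bought").
Base order: Hugo had bought a report although a lawyer believed that a chef complained about that draft before noon.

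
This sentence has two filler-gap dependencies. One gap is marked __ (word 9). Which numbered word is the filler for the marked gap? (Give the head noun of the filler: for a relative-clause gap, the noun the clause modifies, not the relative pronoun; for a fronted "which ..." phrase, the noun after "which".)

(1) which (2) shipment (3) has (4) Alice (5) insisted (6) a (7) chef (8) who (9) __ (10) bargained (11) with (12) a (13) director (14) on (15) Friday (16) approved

7

The marked gap is inside the relative clause, the subject of "bargained".
Its filler is the head noun "chef" (via "who"), at word 7.
(The other dependency links word 2 to a gap after word 16.)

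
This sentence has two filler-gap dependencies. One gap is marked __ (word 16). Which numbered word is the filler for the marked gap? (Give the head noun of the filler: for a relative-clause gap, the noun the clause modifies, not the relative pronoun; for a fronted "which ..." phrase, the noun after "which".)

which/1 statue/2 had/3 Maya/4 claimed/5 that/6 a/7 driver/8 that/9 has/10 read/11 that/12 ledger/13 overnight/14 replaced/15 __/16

2

The marked gap is the direct object of "replaced".
Its filler is the fronted wh-phrase "which statue", at word 2.
(The other dependency links word 8 to a gap after word 9.)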